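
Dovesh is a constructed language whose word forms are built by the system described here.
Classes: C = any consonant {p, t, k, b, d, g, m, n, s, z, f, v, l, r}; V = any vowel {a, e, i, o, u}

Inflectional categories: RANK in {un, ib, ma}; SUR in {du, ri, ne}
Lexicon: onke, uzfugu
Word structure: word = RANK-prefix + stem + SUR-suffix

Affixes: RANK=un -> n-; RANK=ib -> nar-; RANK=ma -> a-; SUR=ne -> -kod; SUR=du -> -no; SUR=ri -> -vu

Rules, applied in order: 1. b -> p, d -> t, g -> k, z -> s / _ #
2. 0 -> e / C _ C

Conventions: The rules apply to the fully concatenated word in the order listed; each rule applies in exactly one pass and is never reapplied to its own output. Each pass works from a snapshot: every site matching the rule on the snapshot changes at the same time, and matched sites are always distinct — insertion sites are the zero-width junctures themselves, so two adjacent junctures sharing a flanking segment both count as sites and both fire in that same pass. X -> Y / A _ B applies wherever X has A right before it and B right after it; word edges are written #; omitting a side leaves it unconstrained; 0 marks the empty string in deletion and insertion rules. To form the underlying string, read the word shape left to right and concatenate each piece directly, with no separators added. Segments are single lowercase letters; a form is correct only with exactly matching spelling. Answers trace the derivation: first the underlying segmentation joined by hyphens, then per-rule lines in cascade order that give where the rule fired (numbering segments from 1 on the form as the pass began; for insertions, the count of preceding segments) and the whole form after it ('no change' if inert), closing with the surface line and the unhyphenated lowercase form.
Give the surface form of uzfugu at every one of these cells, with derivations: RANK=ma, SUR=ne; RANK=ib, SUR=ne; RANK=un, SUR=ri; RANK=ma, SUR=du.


cell RANK=ma, SUR=ne:
underlying: a-uzfugu-kod
1. b -> p, d -> t, g -> k, z -> s / _ #: fires at position(s) 10: auzfugukot
2. 0 -> e / C _ C: inserts after position(s) 3: auzefugukot
surface: auzefugukot

cell RANK=ib, SUR=ne:
underlying: nar-uzfugu-kod
1. b -> p, d -> t, g -> k, z -> s / _ #: fires at position(s) 12: naruzfugukot
2. 0 -> e / C _ C: inserts after position(s) 5: naruzefugukot
surface: naruzefugukot

cell RANK=un, SUR=ri:
underlying: n-uzfugu-vu
1. b -> p, d -> t, g -> k, z -> s / _ #: no change
2. 0 -> e / C _ C: inserts after position(s) 3: nuzefuguvu
surface: nuzefuguvu

cell RANK=ma, SUR=du:
underlying: a-uzfugu-no
1. b -> p, d -> t, g -> k, z -> s / _ #: no change
2. 0 -> e / C _ C: inserts after position(s) 3: auzefuguno
surface: auzefuguno


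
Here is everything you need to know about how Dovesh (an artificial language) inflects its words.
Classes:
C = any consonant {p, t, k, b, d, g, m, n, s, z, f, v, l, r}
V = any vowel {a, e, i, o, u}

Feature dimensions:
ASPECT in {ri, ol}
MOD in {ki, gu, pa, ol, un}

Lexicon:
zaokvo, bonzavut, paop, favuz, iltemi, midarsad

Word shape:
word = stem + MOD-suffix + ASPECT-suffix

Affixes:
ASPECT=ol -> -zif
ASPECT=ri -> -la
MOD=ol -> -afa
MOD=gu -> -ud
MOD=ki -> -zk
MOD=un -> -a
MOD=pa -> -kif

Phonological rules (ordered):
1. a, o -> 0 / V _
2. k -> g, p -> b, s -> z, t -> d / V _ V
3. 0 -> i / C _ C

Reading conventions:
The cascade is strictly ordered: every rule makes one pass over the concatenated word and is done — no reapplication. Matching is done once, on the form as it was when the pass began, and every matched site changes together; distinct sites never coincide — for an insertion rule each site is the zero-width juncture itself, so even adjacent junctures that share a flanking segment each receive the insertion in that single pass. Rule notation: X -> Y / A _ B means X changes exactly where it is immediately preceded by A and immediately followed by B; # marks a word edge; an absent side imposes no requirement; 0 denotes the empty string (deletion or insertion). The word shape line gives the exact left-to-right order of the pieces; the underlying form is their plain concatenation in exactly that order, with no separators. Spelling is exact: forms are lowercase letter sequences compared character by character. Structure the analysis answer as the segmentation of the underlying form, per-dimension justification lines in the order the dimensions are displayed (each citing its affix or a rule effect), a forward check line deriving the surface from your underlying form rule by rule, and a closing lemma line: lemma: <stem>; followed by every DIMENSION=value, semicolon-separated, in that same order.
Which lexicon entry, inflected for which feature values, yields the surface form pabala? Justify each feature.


underlying: paop-a-la
ASPECT=ri - signalled by the affix -la
MOD=un - signalled by the affix -a
check: paopala -> papala -> pabala -> pabala
lemma: paop; ASPECT=ri; MOD=un


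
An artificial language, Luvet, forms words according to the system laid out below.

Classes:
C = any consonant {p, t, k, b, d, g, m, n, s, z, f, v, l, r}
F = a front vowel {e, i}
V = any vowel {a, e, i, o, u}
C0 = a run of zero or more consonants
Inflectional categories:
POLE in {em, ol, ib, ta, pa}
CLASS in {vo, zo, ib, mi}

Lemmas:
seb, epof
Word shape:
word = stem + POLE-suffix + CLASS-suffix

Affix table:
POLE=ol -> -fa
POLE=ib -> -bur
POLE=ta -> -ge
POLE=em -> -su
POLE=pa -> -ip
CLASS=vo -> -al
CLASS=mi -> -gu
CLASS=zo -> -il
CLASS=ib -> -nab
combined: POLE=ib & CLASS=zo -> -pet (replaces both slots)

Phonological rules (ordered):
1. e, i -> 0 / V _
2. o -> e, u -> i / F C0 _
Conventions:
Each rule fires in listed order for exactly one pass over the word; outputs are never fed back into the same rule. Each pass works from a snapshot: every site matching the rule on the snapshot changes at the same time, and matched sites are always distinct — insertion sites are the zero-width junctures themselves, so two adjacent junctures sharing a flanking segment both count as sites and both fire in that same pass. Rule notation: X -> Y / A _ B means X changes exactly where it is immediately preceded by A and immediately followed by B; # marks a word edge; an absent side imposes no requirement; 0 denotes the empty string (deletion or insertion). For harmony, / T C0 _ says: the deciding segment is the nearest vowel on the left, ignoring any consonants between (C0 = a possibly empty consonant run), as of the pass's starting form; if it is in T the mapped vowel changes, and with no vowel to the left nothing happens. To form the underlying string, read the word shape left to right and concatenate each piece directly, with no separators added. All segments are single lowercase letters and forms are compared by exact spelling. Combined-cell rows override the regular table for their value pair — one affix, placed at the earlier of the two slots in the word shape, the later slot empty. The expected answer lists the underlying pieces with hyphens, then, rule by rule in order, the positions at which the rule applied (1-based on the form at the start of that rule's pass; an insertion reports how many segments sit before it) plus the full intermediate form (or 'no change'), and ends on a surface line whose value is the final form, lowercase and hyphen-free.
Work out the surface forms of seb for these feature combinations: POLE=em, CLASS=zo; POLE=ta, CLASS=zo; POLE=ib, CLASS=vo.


cell POLE=em, CLASS=zo:
underlying: seb-su-il
1. e, i -> 0 / V _: fires at position(s) 6: sebsul
2. o -> e, u -> i / F C0 _: fires at position(s) 5: sebsil
surface: sebsil

cell POLE=ta, CLASS=zo:
underlying: seb-ge-il
1. e, i -> 0 / V _: fires at position(s) 6: sebgel
2. o -> e, u -> i / F C0 _: no change
surface: sebgel

cell POLE=ib, CLASS=vo:
underlying: seb-bur-al
1. e, i -> 0 / V _: no change
2. o -> e, u -> i / F C0 _: fires at position(s) 5: sebbiral
surface: sebbiral


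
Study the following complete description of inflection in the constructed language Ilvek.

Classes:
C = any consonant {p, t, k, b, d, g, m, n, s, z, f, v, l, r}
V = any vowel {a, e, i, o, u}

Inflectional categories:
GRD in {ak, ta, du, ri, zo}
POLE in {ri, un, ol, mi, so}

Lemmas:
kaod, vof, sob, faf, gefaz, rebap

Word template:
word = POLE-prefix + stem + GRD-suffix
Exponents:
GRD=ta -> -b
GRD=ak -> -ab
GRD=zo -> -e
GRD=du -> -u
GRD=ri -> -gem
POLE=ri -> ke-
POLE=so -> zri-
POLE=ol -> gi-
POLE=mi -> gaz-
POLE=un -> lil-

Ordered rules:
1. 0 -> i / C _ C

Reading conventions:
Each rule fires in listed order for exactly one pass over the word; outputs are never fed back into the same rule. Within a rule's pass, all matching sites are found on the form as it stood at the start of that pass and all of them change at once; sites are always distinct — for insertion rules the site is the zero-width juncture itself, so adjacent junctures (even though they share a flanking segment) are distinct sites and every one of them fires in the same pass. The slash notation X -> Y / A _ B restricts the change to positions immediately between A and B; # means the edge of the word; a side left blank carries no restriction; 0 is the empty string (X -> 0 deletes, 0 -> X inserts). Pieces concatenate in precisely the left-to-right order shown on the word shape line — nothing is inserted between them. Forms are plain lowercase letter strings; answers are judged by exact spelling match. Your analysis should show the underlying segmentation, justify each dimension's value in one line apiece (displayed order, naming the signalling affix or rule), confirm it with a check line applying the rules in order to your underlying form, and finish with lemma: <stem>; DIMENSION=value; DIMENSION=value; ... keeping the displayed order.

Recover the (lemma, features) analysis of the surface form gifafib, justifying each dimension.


underlying: gi-faf-b
GRD=ta - signalled by the affix -b
POLE=ol - signalled by the affix gi-
check: gifafb -> gifafib
lemma: faf; GRD=ta; POLE=ol


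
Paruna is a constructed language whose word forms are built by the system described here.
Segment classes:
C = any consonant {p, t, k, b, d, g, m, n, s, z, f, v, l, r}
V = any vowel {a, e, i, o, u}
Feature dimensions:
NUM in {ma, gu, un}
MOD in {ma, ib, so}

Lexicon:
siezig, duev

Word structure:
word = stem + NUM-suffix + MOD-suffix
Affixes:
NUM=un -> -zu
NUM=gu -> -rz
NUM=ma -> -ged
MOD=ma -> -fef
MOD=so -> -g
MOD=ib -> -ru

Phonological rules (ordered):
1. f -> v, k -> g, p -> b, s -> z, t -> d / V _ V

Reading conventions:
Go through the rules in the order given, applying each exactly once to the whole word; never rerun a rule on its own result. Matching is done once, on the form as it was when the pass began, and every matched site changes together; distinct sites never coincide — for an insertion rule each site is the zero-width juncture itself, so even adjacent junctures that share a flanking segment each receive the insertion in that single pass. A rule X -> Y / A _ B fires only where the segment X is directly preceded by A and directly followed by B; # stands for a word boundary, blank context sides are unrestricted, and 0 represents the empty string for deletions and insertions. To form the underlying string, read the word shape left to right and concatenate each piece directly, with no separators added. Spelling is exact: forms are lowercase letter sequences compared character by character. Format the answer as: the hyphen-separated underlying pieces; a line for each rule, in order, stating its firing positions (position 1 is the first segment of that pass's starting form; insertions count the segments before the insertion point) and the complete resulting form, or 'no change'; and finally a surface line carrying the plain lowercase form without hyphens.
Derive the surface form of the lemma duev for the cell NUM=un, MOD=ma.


underlying: duev-zu-fef
1. f -> v, k -> g, p -> b, s -> z, t -> d / V _ V: fires at position(s) 7: duevzuvef
surface: duevzuvef


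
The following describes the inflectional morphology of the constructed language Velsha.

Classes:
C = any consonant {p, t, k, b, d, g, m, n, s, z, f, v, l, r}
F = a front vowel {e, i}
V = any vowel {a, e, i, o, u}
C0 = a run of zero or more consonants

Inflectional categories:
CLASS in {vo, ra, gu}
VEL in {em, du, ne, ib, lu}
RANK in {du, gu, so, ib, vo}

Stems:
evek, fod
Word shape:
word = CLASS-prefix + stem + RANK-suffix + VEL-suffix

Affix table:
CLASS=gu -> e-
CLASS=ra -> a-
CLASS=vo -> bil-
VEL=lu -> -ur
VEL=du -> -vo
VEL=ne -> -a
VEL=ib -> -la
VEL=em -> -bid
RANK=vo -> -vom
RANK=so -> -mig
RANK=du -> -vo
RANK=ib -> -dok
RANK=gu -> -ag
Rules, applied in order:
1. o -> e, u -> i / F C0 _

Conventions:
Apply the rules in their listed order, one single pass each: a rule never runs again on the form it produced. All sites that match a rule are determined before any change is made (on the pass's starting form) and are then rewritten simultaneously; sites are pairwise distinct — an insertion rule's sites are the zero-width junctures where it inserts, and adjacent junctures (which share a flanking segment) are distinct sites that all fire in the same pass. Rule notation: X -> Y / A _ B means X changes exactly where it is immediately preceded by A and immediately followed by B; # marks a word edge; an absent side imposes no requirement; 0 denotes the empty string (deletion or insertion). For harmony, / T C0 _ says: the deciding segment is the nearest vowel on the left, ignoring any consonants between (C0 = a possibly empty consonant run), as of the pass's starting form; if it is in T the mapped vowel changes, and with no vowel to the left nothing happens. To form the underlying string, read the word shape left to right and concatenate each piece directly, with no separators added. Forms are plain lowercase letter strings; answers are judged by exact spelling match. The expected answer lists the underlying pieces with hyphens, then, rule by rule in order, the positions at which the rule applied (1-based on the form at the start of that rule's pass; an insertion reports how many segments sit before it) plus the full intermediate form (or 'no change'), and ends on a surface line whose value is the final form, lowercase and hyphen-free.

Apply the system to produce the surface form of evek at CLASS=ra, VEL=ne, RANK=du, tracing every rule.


underlying: a-evek-vo-a
1. o -> e, u -> i / F C0 _: fires at position(s) 7: aevekvea
surface: aevekvea


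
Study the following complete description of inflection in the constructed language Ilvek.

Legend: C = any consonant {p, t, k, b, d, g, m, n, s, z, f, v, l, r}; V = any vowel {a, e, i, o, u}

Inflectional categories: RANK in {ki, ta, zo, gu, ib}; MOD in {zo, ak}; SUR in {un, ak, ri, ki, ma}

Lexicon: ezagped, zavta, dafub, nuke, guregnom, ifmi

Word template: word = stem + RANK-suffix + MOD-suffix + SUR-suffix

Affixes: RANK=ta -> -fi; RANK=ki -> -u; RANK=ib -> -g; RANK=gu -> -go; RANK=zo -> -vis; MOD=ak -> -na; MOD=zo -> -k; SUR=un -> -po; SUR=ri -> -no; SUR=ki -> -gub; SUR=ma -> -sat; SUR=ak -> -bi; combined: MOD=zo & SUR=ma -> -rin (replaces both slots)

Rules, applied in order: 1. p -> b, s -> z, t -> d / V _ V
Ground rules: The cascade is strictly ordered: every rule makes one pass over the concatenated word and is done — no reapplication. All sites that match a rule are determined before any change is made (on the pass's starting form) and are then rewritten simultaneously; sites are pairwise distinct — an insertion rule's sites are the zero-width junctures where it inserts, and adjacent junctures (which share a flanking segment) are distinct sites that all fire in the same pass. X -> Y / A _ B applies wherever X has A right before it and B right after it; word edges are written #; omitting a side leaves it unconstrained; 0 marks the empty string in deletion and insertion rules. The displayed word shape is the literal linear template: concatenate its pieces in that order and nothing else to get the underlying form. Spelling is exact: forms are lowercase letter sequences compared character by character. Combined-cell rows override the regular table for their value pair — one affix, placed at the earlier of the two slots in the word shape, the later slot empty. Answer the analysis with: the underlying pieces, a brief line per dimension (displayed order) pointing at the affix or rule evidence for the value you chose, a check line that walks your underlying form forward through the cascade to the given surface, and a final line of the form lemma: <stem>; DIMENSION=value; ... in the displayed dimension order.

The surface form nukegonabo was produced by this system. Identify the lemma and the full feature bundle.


underlying: nuke-go-na-po
RANK=gu - signalled by the affix -go
MOD=ak - signalled by the affix -na
SUR=un - signalled by the affix -po
check: nukegonapo -> nukegonabo
lemma: nuke; RANK=gu; MOD=ak; SUR=un


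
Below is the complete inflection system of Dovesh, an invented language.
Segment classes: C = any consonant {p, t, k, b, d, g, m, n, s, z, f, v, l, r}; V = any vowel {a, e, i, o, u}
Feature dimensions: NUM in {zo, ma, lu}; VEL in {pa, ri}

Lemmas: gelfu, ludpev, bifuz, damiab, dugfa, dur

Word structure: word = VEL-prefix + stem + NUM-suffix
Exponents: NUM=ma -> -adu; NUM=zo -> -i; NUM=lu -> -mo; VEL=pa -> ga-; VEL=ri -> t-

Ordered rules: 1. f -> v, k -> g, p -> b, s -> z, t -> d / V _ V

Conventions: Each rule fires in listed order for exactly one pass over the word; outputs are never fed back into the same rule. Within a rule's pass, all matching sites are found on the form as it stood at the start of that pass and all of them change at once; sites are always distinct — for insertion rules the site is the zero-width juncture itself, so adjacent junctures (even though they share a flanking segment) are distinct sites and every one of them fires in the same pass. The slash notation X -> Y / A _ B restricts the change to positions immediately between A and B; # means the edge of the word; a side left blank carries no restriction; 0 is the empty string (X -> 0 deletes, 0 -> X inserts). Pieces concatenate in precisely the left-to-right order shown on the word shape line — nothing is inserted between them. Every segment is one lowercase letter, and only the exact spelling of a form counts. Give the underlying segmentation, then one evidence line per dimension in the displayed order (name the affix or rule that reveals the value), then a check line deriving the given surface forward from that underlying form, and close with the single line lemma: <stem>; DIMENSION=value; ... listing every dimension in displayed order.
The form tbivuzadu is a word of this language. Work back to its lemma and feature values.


underlying: t-bifuz-adu
NUM=ma - signalled by the affix -adu
VEL=ri - signalled by the affix t-
check: tbifuzadu -> tbivuzadu
lemma: bifuz; NUM=ma; VEL=ri


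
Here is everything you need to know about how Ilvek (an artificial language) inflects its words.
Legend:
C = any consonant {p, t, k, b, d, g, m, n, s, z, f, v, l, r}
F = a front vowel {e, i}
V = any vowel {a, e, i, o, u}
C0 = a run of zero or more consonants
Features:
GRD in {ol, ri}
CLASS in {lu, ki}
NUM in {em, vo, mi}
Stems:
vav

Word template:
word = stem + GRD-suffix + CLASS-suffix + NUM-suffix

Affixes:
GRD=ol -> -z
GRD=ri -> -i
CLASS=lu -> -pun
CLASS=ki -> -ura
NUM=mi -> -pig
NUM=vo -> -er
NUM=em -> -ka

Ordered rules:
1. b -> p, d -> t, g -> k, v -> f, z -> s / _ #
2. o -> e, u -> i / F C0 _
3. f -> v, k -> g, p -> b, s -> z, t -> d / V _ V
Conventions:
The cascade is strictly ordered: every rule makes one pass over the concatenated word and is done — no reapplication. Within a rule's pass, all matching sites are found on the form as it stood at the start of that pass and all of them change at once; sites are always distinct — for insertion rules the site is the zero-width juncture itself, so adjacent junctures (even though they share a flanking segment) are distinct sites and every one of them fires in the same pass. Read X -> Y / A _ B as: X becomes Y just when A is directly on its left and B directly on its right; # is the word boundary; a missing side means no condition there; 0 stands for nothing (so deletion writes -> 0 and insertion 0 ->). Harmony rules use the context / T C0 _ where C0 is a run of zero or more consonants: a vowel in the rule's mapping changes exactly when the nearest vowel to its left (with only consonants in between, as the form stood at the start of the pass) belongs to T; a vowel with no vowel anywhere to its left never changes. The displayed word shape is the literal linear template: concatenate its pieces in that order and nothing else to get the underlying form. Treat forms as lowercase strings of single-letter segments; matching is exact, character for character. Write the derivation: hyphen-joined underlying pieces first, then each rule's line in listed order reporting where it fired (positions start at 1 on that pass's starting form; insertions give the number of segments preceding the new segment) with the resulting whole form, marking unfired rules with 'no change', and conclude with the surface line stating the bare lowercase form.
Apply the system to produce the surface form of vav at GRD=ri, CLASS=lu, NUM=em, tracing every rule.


underlying: vav-i-pun-ka
1. b -> p, d -> t, g -> k, v -> f, z -> s / _ #: no change
2. o -> e, u -> i / F C0 _: fires at position(s) 6: vavipinka
3. f -> v, k -> g, p -> b, s -> z, t -> d / V _ V: fires at position(s) 5: vavibinka
surface: vavibinka


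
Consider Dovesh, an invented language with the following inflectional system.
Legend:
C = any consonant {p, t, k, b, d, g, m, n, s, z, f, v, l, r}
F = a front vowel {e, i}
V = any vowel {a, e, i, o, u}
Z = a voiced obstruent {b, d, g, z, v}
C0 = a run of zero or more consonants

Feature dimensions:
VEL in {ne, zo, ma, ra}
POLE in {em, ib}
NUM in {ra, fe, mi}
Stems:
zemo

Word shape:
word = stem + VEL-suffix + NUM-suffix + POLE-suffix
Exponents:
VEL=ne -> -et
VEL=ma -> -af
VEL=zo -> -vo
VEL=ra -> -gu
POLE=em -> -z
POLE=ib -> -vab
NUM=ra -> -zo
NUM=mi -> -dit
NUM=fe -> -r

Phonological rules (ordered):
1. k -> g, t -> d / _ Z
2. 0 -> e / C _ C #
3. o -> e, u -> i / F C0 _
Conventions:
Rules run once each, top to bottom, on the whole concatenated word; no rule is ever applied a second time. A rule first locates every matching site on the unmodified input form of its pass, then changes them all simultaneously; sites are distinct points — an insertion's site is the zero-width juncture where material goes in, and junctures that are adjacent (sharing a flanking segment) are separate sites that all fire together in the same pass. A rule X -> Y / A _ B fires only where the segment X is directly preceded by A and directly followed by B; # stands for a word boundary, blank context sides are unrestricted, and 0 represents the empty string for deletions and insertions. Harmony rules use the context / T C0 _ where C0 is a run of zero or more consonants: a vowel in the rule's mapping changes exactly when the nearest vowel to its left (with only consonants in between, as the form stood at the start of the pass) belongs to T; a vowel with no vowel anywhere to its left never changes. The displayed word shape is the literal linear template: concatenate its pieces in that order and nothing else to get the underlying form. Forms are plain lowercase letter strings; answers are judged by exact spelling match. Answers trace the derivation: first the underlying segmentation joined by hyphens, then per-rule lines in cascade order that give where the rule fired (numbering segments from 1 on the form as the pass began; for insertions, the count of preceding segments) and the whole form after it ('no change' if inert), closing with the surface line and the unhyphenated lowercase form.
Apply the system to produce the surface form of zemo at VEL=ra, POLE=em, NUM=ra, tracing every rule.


underlying: zemo-gu-zo-z
1. k -> g, t -> d / _ Z: no change
2. 0 -> e / C _ C #: no change
3. o -> e, u -> i / F C0 _: fires at position(s) 4: zemeguzoz
surface: zemeguzoz


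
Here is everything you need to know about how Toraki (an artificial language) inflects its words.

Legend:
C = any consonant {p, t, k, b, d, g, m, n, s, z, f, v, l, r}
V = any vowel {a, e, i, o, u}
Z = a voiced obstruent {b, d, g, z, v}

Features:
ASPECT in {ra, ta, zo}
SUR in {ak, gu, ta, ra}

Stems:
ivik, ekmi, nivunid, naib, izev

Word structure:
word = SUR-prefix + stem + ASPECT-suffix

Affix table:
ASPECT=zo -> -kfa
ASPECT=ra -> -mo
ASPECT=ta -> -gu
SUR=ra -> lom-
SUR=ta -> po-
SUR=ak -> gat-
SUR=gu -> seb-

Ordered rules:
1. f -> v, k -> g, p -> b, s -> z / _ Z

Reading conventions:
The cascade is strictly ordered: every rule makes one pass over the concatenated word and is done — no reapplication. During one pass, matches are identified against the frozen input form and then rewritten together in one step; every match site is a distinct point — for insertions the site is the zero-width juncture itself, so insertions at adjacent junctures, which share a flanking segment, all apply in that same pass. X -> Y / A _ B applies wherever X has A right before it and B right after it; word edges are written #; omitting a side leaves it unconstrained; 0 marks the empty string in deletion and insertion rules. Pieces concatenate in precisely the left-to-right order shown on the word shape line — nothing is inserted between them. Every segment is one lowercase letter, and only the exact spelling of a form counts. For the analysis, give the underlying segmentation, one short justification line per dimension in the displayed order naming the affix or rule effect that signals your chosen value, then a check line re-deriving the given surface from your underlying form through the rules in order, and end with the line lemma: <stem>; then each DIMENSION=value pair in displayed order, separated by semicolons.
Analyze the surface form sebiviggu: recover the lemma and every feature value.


underlying: seb-ivik-gu
ASPECT=ta - signalled by the affix -gu
SUR=gu - signalled by the affix seb-
check: sebivikgu -> sebiviggu
lemma: ivik; ASPECT=ta; SUR=gu


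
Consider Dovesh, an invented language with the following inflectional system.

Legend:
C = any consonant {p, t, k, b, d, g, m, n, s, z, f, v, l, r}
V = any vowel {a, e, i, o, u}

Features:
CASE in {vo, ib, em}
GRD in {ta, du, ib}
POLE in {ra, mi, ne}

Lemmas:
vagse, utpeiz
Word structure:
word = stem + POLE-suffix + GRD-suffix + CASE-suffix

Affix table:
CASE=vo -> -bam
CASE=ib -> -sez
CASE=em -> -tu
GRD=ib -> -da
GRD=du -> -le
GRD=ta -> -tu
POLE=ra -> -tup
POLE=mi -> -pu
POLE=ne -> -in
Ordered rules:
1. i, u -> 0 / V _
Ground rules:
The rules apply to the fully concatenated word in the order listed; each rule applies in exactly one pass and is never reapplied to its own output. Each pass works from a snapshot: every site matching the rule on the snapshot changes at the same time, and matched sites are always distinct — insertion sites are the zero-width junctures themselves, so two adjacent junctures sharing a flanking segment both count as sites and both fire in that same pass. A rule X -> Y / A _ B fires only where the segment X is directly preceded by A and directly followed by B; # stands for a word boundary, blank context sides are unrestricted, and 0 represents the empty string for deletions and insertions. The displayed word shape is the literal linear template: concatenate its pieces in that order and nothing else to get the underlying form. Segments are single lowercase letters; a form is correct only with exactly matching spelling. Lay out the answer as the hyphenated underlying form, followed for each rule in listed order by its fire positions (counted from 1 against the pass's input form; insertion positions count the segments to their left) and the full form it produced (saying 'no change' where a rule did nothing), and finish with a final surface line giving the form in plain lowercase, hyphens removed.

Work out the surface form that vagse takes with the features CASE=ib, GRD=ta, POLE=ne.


underlying: vagse-in-tu-sez
1. i, u -> 0 / V _: fires at position(s) 6: vagsentusez
surface: vagsentusez


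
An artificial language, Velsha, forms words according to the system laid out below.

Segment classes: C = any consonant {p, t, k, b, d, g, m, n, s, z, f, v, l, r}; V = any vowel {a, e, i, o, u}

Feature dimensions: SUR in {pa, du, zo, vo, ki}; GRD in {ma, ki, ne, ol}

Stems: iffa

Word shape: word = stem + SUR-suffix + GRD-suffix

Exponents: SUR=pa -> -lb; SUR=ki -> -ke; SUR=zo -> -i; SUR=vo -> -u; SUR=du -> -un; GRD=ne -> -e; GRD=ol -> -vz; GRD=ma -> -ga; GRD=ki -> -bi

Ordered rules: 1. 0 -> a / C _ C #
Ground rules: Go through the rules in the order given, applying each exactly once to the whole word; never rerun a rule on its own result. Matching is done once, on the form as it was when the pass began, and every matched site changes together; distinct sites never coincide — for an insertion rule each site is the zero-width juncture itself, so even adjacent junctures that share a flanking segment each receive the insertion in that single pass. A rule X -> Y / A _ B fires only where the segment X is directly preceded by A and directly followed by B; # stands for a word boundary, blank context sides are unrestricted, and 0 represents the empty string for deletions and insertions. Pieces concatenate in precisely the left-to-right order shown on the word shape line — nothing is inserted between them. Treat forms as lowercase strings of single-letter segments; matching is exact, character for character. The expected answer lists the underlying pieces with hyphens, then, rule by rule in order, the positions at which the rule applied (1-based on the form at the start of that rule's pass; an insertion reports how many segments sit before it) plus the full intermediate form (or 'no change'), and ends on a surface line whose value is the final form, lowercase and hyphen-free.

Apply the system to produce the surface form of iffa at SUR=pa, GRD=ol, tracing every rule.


underlying: iffa-lb-vz
1. 0 -> a / C _ C #: inserts after position(s) 7: iffalbvaz
surface: iffalbvaz


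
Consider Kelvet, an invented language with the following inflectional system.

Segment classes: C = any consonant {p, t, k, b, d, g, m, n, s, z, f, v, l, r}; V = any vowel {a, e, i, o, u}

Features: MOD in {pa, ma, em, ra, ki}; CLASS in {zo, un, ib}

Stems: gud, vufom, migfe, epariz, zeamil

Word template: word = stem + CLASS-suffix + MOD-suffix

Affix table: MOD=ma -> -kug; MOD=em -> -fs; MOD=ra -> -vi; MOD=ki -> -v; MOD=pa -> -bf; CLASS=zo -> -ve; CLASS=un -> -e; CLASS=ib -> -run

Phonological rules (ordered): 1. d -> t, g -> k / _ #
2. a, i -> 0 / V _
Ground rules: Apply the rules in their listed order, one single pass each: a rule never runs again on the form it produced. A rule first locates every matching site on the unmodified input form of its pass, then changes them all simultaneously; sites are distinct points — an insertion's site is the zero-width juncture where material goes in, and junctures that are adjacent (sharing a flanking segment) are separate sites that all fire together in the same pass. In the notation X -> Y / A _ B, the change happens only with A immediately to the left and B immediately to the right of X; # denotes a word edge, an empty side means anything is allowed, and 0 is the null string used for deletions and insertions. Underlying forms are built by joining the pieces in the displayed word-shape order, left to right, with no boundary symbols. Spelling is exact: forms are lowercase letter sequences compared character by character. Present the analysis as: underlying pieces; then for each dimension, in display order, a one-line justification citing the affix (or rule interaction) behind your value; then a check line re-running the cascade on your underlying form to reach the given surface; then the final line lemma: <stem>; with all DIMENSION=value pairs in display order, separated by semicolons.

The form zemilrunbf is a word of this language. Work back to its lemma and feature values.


underlying: zeamil-run-bf
MOD=pa - signalled by the affix -bf
CLASS=ib - signalled by the affix -run
check: zeamilrunbf -> zeamilrunbf -> zemilrunbf
lemma: zeamil; MOD=pa; CLASS=ib


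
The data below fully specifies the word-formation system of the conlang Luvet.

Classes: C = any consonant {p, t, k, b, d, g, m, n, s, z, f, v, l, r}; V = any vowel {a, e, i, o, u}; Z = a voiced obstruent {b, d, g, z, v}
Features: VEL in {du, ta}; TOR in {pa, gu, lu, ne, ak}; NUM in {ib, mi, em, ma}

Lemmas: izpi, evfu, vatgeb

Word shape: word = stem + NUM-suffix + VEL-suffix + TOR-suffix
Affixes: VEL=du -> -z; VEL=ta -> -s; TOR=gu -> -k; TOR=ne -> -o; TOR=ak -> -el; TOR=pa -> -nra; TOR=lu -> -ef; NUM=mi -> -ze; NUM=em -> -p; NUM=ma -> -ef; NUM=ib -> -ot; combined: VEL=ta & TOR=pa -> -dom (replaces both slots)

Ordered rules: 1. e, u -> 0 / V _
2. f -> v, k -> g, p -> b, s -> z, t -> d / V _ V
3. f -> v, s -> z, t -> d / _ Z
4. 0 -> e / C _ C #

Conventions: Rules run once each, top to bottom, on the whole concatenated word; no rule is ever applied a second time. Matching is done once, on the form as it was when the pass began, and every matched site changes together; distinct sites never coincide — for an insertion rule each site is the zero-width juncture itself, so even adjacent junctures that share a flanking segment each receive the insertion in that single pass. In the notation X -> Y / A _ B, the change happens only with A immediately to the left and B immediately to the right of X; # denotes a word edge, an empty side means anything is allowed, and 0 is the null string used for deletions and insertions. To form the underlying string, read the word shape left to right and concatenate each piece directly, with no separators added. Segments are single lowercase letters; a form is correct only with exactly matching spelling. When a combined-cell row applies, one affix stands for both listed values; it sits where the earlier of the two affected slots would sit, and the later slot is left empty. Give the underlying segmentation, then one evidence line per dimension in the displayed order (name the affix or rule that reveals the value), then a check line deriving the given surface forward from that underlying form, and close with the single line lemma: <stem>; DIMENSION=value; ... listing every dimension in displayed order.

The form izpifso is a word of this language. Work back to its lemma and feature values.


underlying: izpi-ef-s-o
VEL=ta - signalled by the affix -s
TOR=ne - signalled by the affix -o
NUM=ma - signalled by the affix -ef
check: izpiefso -> izpifso -> izpifso -> izpifso -> izpifso
lemma: izpi; VEL=ta; TOR=ne; NUM=ma


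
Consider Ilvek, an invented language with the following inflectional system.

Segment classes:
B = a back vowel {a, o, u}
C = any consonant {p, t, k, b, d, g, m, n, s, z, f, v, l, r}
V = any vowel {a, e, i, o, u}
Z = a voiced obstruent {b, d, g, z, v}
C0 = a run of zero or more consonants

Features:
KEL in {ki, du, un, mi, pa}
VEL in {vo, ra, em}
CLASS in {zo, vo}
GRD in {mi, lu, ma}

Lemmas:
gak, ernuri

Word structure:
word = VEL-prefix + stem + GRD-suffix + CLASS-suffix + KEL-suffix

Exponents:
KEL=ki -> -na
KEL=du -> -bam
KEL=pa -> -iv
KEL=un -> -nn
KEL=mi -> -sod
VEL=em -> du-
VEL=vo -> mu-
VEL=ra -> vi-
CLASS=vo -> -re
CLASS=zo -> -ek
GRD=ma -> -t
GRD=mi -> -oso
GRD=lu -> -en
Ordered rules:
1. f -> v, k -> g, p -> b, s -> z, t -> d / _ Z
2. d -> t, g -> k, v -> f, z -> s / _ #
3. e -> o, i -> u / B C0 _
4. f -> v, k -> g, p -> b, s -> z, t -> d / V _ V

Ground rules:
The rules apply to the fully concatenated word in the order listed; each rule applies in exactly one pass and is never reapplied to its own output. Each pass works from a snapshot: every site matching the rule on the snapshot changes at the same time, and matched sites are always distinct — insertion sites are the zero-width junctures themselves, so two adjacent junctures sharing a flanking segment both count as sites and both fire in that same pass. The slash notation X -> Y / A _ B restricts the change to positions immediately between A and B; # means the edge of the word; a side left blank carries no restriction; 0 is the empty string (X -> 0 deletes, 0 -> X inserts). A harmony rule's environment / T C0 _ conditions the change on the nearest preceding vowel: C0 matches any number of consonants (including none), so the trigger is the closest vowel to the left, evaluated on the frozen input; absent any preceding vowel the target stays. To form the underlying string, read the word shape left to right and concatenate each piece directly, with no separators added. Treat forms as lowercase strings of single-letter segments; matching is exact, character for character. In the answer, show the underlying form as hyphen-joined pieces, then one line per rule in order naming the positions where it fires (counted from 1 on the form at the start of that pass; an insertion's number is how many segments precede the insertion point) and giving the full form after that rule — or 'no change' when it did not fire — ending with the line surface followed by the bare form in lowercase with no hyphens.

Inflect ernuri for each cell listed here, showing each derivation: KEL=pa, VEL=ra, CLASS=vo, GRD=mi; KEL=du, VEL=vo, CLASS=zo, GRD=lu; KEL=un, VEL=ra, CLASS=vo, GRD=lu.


cell KEL=pa, VEL=ra, CLASS=vo, GRD=mi:
underlying: vi-ernuri-oso-re-iv
1. f -> v, k -> g, p -> b, s -> z, t -> d / _ Z: no change
2. d -> t, g -> k, v -> f, z -> s / _ #: fires at position(s) 15: viernuriosoreif
3. e -> o, i -> u / B C0 _: fires at position(s) 8, 13: viernuruosoroif
4. f -> v, k -> g, p -> b, s -> z, t -> d / V _ V: fires at position(s) 10: viernuruozoroif
surface: viernuruozoroif

cell KEL=du, VEL=vo, CLASS=zo, GRD=lu:
underlying: mu-ernuri-en-ek-bam
1. f -> v, k -> g, p -> b, s -> z, t -> d / _ Z: fires at position(s) 12: muernurienegbam
2. d -> t, g -> k, v -> f, z -> s / _ #: no change
3. e -> o, i -> u / B C0 _: fires at position(s) 3, 8: muornuruenegbam
4. f -> v, k -> g, p -> b, s -> z, t -> d / V _ V: no change
surface: muornuruenegbam

cell KEL=un, VEL=ra, CLASS=vo, GRD=lu:
underlying: vi-ernuri-en-re-nn
1. f -> v, k -> g, p -> b, s -> z, t -> d / _ Z: no change
2. d -> t, g -> k, v -> f, z -> s / _ #: no change
3. e -> o, i -> u / B C0 _: fires at position(s) 8: viernuruenrenn
4. f -> v, k -> g, p -> b, s -> z, t -> d / V _ V: no change
surface: viernuruenrenn


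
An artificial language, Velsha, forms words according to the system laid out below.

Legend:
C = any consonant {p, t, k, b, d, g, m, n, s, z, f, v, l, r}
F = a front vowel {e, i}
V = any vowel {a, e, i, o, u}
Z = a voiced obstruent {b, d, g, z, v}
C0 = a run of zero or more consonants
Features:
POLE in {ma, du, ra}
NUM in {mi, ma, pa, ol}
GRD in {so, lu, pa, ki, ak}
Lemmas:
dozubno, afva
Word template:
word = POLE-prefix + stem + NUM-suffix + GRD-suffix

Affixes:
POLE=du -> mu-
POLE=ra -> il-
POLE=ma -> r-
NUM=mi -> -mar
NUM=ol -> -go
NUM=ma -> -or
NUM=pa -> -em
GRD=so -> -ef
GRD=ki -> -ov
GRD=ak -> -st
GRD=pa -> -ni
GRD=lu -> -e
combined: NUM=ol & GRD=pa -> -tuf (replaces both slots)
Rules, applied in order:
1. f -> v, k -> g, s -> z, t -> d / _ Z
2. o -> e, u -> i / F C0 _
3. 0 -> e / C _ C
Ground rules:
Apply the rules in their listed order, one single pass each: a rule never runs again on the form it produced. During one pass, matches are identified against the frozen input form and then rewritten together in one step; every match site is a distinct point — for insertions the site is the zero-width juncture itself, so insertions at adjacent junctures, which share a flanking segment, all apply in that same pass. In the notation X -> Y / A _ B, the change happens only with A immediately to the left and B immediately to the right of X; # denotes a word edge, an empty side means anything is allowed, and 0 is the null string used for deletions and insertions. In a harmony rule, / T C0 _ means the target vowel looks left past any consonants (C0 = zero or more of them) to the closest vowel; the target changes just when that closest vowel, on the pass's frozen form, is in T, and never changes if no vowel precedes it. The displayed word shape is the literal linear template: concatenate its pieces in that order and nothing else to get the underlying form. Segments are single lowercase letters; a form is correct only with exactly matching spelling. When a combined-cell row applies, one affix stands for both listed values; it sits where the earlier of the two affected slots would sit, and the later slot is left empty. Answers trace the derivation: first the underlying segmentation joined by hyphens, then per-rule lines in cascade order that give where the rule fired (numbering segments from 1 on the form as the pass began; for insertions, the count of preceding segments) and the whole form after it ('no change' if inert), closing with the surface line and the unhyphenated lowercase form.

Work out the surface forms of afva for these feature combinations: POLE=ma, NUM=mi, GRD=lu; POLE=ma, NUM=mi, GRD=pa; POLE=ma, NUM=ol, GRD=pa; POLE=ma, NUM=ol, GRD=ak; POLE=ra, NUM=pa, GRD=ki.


cell POLE=ma, NUM=mi, GRD=lu:
underlying: r-afva-mar-e
1. f -> v, k -> g, s -> z, t -> d / _ Z: fires at position(s) 3: ravvamare
2. o -> e, u -> i / F C0 _: no change
3. 0 -> e / C _ C: inserts after position(s) 3: ravevamare
surface: ravevamare

cell POLE=ma, NUM=mi, GRD=pa:
underlying: r-afva-mar-ni
1. f -> v, k -> g, s -> z, t -> d / _ Z: fires at position(s) 3: ravvamarni
2. o -> e, u -> i / F C0 _: no change
3. 0 -> e / C _ C: inserts after position(s) 3, 8: ravevamareni
surface: ravevamareni

cell POLE=ma, NUM=ol, GRD=pa:
underlying: r-afva-tuf
1. f -> v, k -> g, s -> z, t -> d / _ Z: fires at position(s) 3: ravvatuf
2. o -> e, u -> i / F C0 _: no change
3. 0 -> e / C _ C: inserts after position(s) 3: ravevatuf
surface: ravevatuf

cell POLE=ma, NUM=ol, GRD=ak:
underlying: r-afva-go-st
1. f -> v, k -> g, s -> z, t -> d / _ Z: fires at position(s) 3: ravvagost
2. o -> e, u -> i / F C0 _: no change
3. 0 -> e / C _ C: inserts after position(s) 3, 8: ravevagoset
surface: ravevagoset

cell POLE=ra, NUM=pa, GRD=ki:
underlying: il-afva-em-ov
1. f -> v, k -> g, s -> z, t -> d / _ Z: fires at position(s) 4: ilavvaemov
2. o -> e, u -> i / F C0 _: fires at position(s) 9: ilavvaemev
3. 0 -> e / C _ C: inserts after position(s) 4: ilavevaemev
surface: ilavevaemev
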